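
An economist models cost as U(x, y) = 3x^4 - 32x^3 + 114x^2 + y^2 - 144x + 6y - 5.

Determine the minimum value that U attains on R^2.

-73

U(x,y) separates as P(x) + Q(y) − 5, so its minimum is min P + min Q − 5.
P'(x) = 12(x - 4)(x - 3)(x - 1) vanishes at x ∈ {1, 3, 4}; Q'(y) = 2y + 6 vanishes at y ∈ {-3}.
Local minima of P (where P''>0): P(1)=-59, P(4)=-32. Local minima of Q: Q(-3)=-9.
So the global minimum of U is P(1) + Q(-3) − 5 = -59 − 9 − 5 = -73, attained at (1, -3).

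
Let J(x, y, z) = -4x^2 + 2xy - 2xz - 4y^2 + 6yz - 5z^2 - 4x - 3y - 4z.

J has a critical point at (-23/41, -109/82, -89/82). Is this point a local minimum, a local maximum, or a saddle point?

local maximum

The Hessian is constant: H = [[-8, 2, -2], [2, -8, 6], [-2, 6, -10]].
Leading principal minors: Δ₁ = -8, Δ₂ = 60, Δ₃ = -328.
The minors alternate sign starting negative (−, +, −), so H is negative definite: a local maximum.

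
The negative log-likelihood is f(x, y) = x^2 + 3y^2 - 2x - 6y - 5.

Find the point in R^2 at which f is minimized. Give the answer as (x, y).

f(x,y) separates as P(x) + Q(y) − 5, so its minimum is min P + min Q − 5.
P'(x) = 2x - 2 vanishes at x ∈ {1}; Q'(y) = 6y - 6 vanishes at y ∈ {1}.
Local minima of P (where P''>0): P(1)=-1. Local minima of Q: Q(1)=-3.
So the global minimum of f is P(1) + Q(1) − 5 = -1 − 3 − 5 = -9, attained at (1, 1).

(1, 1)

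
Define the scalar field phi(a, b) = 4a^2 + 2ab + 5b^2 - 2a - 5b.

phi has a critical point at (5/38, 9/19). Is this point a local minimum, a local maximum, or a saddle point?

The Hessian of phi is constant: H = [[8, 2], [2, 10]].
det(H) = 8·10 − 2² = 76.
det(H) > 0 and tr(H) = 18 > 0, so H is positive definite and the point is a local minimum.

local minimum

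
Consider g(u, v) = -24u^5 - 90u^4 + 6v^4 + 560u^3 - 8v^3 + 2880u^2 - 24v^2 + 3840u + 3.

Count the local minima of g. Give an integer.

4

g separates as a function of u plus a function of v, so ∇g=0 decouples.
∂g/∂u = -120(u - 4)(u + 1)(u + 2)(u + 4) = 0 at u ∈ {-4, -2, -1, 4}; ∂g/∂v = 24v(v - 2)(v + 1) = 0 at v ∈ {-1, 0, 2}.
The Hessian is diagonal: diag(g_uu, g_vv). Second derivatives: g_uu(-4)=5760, g_uu(-2)=-1440, g_uu(-1)=1800, g_uu(4)=-28800; g_vv(-1)=72, g_vv(0)=-48, g_vv(2)=144.
Local minima occur where both diagonal entries positive: (-4, -1), (-4, 2), (-1, -1), (-1, 2). Count: 4.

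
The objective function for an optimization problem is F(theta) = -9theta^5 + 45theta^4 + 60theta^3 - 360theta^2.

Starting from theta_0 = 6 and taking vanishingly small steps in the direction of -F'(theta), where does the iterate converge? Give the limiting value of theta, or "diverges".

F'(theta) = -45theta(theta - 4)(theta - 2)(theta + 2), so F'(6) = -17280.
Gradient descent moves in the -F' direction, i.e. theta is increasing.
There is no critical point above theta=6, and F' keeps the same sign, so the iterate runs off to +∞.

diverges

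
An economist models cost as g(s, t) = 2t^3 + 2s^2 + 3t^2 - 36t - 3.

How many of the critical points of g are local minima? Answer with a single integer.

1

g separates as a function of s plus a function of t, so ∇g=0 decouples.
∂g/∂s = 4s = 0 at s ∈ {0}; ∂g/∂t = 6(t - 2)(t + 3) = 0 at t ∈ {-3, 2}.
The Hessian is diagonal: diag(g_ss, g_tt). Second derivatives: g_ss(0)=4; g_tt(-3)=-30, g_tt(2)=30.
Local minima occur where both diagonal entries positive: (0, 2). Count: 1.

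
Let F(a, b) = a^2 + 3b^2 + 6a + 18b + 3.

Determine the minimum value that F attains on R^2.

-33

F(a,b) separates as P(a) + Q(b) + 3, so its minimum is min P + min Q + 3.
P'(a) = 2a + 6 vanishes at a ∈ {-3}; Q'(b) = 6b + 18 vanishes at b ∈ {-3}.
Local minima of P (where P''>0): P(-3)=-9. Local minima of Q: Q(-3)=-27.
So the global minimum of F is P(-3) + Q(-3) + 3 = -9 − 27 + 3 = -33, attained at (-3, -3).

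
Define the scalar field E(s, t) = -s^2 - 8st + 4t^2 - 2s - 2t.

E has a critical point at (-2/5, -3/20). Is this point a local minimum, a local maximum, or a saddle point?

saddle point

The Hessian of E is constant: H = [[-2, -8], [-8, 8]].
det(H) = (-2)·8 − (-8)² = -80.
Since det(H) < 0, H is indefinite and the critical point is a saddle point.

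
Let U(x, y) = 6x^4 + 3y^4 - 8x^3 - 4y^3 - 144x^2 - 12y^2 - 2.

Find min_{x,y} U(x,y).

-1314

U(x,y) separates as P(x) + Q(y) − 2, so its minimum is min P + min Q − 2.
P'(x) = 24x(x - 4)(x + 3) vanishes at x ∈ {-3, 0, 4}; Q'(y) = 12y(y - 2)(y + 1) vanishes at y ∈ {-1, 0, 2}.
Local minima of P (where P''>0): P(-3)=-594, P(4)=-1280. Local minima of Q: Q(-1)=-5, Q(2)=-32.
So the global minimum of U is P(4) + Q(2) − 2 = -1280 − 32 − 2 = -1314, attained at (4, 2).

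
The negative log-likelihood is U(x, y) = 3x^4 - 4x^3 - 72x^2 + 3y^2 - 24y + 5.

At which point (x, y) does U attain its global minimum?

(4, 4)

U(x,y) separates as P(x) + Q(y) + 5, so its minimum is min P + min Q + 5.
P'(x) = 12x(x - 4)(x + 3) vanishes at x ∈ {-3, 0, 4}; Q'(y) = 6y - 24 vanishes at y ∈ {4}.
Local minima of P (where P''>0): P(-3)=-297, P(4)=-640. Local minima of Q: Q(4)=-48.
So the global minimum of U is P(4) + Q(4) + 5 = -640 − 48 + 5 = -683, attained at (4, 4).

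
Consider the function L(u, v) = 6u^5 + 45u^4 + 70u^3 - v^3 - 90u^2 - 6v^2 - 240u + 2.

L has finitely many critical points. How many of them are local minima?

L separates as a function of u plus a function of v, so ∇L=0 decouples.
∂L/∂u = 30(u - 1)(u + 1)(u + 2)(u + 4) = 0 at u ∈ {-4, -2, -1, 1}; ∂L/∂v = -3v(v + 4) = 0 at v ∈ {-4, 0}.
The Hessian is diagonal: diag(L_uu, L_vv). Second derivatives: L_uu(-4)=-900, L_uu(-2)=180, L_uu(-1)=-180, L_uu(1)=900; L_vv(-4)=12, L_vv(0)=-12.
Local minima occur where both diagonal entries positive: (-2, -4), (1, -4). Count: 2.

2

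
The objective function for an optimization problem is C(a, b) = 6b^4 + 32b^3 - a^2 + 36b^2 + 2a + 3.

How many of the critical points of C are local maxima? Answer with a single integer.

C separates as a function of a plus a function of b, so ∇C=0 decouples.
∂C/∂a = -2(a - 1) = 0 at a ∈ {1}; ∂C/∂b = 24b(b + 1)(b + 3) = 0 at b ∈ {-3, -1, 0}.
The Hessian is diagonal: diag(C_aa, C_bb). Second derivatives: C_aa(1)=-2; C_bb(-3)=144, C_bb(-1)=-48, C_bb(0)=72.
Local maxima occur where both diagonal entries negative: (1, -1). Count: 1.

1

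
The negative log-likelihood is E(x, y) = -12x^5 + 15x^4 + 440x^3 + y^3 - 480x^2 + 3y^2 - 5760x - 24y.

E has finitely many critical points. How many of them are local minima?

E separates as a function of x plus a function of y, so ∇E=0 decouples.
∂E/∂x = -60(x - 4)(x - 3)(x + 2)(x + 4) = 0 at x ∈ {-4, -2, 3, 4}; ∂E/∂y = 3(y - 2)(y + 4) = 0 at y ∈ {-4, 2}.
The Hessian is diagonal: diag(E_xx, E_yy). Second derivatives: E_xx(-4)=6720, E_xx(-2)=-3600, E_xx(3)=2100, E_xx(4)=-2880; E_yy(-4)=-18, E_yy(2)=18.
Local minima occur where both diagonal entries positive: (-4, 2), (3, 2). Count: 2.

2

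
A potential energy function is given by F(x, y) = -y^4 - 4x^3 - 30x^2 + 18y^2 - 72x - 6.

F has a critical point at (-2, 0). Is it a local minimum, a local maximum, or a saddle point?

The mixed partial ∂²F/∂x∂y is 0, so the Hessian at any point is diag(F_xx, F_yy) = diag(-12(2x + 5), 12(-y^2 + 3)).
At (-2, 0): H = diag(-12, 36).
The eigenvalues have opposite signs, so H is indefinite: a saddle point.

saddle point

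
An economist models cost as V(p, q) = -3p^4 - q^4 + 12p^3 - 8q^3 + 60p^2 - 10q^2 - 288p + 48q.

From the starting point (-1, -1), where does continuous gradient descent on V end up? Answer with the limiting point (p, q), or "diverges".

(2, -3)

V is separable, so gradient descent decouples: p follows -∂V/∂p, q follows -∂V/∂q.
∂V/∂p = -12(p - 4)(p - 2)(p + 3); at p=-1 this is -360, so p increases.
∂V/∂q = -4(q - 1)(q + 3)(q + 4); at q=-1 this is 48, so q decreases.
p converges to its nearest critical value 2 (a local min of the p-part); q converges to -3. The iterate converges to (2, -3).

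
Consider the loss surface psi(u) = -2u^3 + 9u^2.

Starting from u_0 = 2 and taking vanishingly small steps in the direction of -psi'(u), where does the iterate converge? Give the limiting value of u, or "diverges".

0

psi'(u) = -6u(u - 3), so psi'(2) = 12.
Gradient descent moves in the -psi' direction, i.e. u is decreasing.
The nearest critical point in that direction is u = 0, where psi'' = 18 > 0 (a local minimum). The iterate converges there.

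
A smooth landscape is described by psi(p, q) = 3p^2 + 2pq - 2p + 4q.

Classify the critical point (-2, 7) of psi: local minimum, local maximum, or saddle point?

saddle point

The Hessian of psi is constant: H = [[6, 2], [2, 0]].
det(H) = 6·0 − 2² = -4.
Since det(H) < 0, H is indefinite and the critical point is a saddle point.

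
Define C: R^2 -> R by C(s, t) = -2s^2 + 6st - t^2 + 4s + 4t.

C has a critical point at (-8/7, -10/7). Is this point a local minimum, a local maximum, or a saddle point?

The Hessian of C is constant: H = [[-4, 6], [6, -2]].
det(H) = (-4)·(-2) − 6² = -28.
Since det(H) < 0, H is indefinite and the critical point is a saddle point.

saddle point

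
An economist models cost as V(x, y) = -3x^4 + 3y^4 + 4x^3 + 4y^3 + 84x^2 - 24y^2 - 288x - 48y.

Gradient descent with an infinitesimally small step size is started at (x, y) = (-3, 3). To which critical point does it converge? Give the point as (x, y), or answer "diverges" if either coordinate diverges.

V is separable, so gradient descent decouples: x follows -∂V/∂x, y follows -∂V/∂y.
∂V/∂x = -12(x - 3)(x - 2)(x + 4); at x=-3 this is -360, so x increases.
∂V/∂y = 12(y - 2)(y + 1)(y + 2); at y=3 this is 240, so y decreases.
x converges to its nearest critical value 2 (a local min of the x-part); y converges to 2. The iterate converges to (2, 2).

(2, 2)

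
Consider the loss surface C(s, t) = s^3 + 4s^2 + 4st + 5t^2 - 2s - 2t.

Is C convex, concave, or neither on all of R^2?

The term s^3 is cubic, so the Hessian is not constant.
∂²C/∂s² = 6s + 8, which takes both signs as s varies (negative for sufficiently negative s). A diagonal entry of the Hessian changing sign means the Hessian is neither positive- nor negative-semidefinite on all of R^2.

neither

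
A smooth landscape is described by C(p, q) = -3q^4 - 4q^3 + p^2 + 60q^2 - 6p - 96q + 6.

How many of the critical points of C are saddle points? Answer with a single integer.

2

C separates as a function of p plus a function of q, so ∇C=0 decouples.
∂C/∂p = 2(p - 3) = 0 at p ∈ {3}; ∂C/∂q = -12(q - 2)(q - 1)(q + 4) = 0 at q ∈ {-4, 1, 2}.
The Hessian is diagonal: diag(C_pp, C_qq). Second derivatives: C_pp(3)=2; C_qq(-4)=-360, C_qq(1)=60, C_qq(2)=-72.
Saddle points occur where the two diagonal entries have opposite signs: (3, -4), (3, 2). Count: 2.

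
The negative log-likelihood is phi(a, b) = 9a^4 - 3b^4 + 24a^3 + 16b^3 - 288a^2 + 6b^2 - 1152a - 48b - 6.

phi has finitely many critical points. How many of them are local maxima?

2

phi separates as a function of a plus a function of b, so ∇phi=0 decouples.
∂phi/∂a = 36(a - 4)(a + 2)(a + 4) = 0 at a ∈ {-4, -2, 4}; ∂phi/∂b = -12(b - 4)(b - 1)(b + 1) = 0 at b ∈ {-1, 1, 4}.
The Hessian is diagonal: diag(phi_aa, phi_bb). Second derivatives: phi_aa(-4)=576, phi_aa(-2)=-432, phi_aa(4)=1728; phi_bb(-1)=-120, phi_bb(1)=72, phi_bb(4)=-180.
Local maxima occur where both diagonal entries negative: (-2, -1), (-2, 4). Count: 2.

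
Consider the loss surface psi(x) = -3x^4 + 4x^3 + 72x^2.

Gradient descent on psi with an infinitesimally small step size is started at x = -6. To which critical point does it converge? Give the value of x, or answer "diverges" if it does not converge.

diverges

psi'(x) = -12x(x - 4)(x + 3), so psi'(-6) = 2160.
Gradient descent moves in the -psi' direction, i.e. x is decreasing.
There is no critical point below x=-6, and psi' keeps the same sign, so the iterate runs off to −∞.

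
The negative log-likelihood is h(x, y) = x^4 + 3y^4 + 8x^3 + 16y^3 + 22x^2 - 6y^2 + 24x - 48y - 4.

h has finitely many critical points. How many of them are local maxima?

h separates as a function of x plus a function of y, so ∇h=0 decouples.
∂h/∂x = 4(x + 1)(x + 2)(x + 3) = 0 at x ∈ {-3, -2, -1}; ∂h/∂y = 12(y - 1)(y + 1)(y + 4) = 0 at y ∈ {-4, -1, 1}.
The Hessian is diagonal: diag(h_xx, h_yy). Second derivatives: h_xx(-3)=8, h_xx(-2)=-4, h_xx(-1)=8; h_yy(-4)=180, h_yy(-1)=-72, h_yy(1)=120.
Local maxima occur where both diagonal entries negative: (-2, -1). Count: 1.

1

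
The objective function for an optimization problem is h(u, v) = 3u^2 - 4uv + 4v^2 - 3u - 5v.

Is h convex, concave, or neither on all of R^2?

h is quadratic, so its Hessian is the constant matrix H = [[6, -4], [-4, 8]].
det(H) = 32, tr(H) = 14.
det(H) > 0 and tr(H) > 0, so H is positive definite everywhere: convex.

convex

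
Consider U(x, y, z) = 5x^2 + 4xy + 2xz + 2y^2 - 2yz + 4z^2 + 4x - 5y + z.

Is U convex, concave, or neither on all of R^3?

convex

U is quadratic, so its Hessian is the constant matrix H = [[10, 4, 2], [4, 4, -2], [2, -2, 8]].
Leading principal minors: 10, 24, 104.
All positive ⇒ H ≻ 0 ⇒ convex.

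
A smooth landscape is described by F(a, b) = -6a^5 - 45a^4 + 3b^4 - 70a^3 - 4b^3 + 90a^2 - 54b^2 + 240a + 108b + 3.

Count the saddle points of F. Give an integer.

6

F separates as a function of a plus a function of b, so ∇F=0 decouples.
∂F/∂a = -30(a - 1)(a + 1)(a + 2)(a + 4) = 0 at a ∈ {-4, -2, -1, 1}; ∂F/∂b = 12(b - 3)(b - 1)(b + 3) = 0 at b ∈ {-3, 1, 3}.
The Hessian is diagonal: diag(F_aa, F_bb). Second derivatives: F_aa(-4)=900, F_aa(-2)=-180, F_aa(-1)=180, F_aa(1)=-900; F_bb(-3)=288, F_bb(1)=-96, F_bb(3)=144.
Saddle points occur where the two diagonal entries have opposite signs: (-4, 1), (-2, -3), (-2, 3), (-1, 1), (1, -3), (1, 3). Count: 6.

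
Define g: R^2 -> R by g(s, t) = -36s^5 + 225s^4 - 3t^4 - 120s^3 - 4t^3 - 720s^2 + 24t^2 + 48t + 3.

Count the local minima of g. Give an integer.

g separates as a function of s plus a function of t, so ∇g=0 decouples.
∂g/∂s = -180s(s - 4)(s - 2)(s + 1) = 0 at s ∈ {-1, 0, 2, 4}; ∂g/∂t = -12(t - 2)(t + 1)(t + 2) = 0 at t ∈ {-2, -1, 2}.
The Hessian is diagonal: diag(g_ss, g_tt). Second derivatives: g_ss(-1)=2700, g_ss(0)=-1440, g_ss(2)=2160, g_ss(4)=-7200; g_tt(-2)=-48, g_tt(-1)=36, g_tt(2)=-144.
Local minima occur where both diagonal entries positive: (-1, -1), (2, -1). Count: 2.

2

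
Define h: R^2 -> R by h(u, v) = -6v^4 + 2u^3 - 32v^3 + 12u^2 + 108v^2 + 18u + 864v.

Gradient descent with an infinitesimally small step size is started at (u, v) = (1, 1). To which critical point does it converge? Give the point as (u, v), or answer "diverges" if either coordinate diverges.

h is separable, so gradient descent decouples: u follows -∂h/∂u, v follows -∂h/∂v.
∂h/∂u = 6(u + 1)(u + 3); at u=1 this is 48, so u decreases.
∂h/∂v = -24(v - 3)(v + 3)(v + 4); at v=1 this is 960, so v decreases.
u converges to its nearest critical value -1 (a local min of the u-part); v converges to -3. The iterate converges to (-1, -3).

(-1, -3)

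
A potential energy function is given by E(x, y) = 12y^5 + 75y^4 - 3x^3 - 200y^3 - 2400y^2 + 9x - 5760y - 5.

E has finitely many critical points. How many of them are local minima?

E separates as a function of x plus a function of y, so ∇E=0 decouples.
∂E/∂x = -9(x - 1)(x + 1) = 0 at x ∈ {-1, 1}; ∂E/∂y = 60(y - 4)(y + 2)(y + 3)(y + 4) = 0 at y ∈ {-4, -3, -2, 4}.
The Hessian is diagonal: diag(E_xx, E_yy). Second derivatives: E_xx(-1)=18, E_xx(1)=-18; E_yy(-4)=-960, E_yy(-3)=420, E_yy(-2)=-720, E_yy(4)=20160.
Local minima occur where both diagonal entries positive: (-1, -3), (-1, 4). Count: 2.

2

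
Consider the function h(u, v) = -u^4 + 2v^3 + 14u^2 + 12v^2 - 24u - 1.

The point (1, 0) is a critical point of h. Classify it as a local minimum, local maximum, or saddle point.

The mixed partial ∂²h/∂u∂v is 0, so the Hessian at any point is diag(h_uu, h_vv) = diag(4(-3u^2 + 7), 12(v + 2)).
At (1, 0): H = diag(16, 24).
Both eigenvalues are positive, so H is positive definite: a local minimum.

local minimum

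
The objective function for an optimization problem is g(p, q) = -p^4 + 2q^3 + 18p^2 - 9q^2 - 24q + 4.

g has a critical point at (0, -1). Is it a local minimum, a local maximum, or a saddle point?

The mixed partial ∂²g/∂p∂q is 0, so the Hessian at any point is diag(g_pp, g_qq) = diag(12(-p^2 + 3), 6(2q - 3)).
At (0, -1): H = diag(36, -30).
The eigenvalues have opposite signs, so H is indefinite: a saddle point.

saddle point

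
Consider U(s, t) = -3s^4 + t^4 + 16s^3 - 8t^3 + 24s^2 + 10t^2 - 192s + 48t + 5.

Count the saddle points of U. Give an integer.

U separates as a function of s plus a function of t, so ∇U=0 decouples.
∂U/∂s = -12(s - 4)(s - 2)(s + 2) = 0 at s ∈ {-2, 2, 4}; ∂U/∂t = 4(t - 4)(t - 3)(t + 1) = 0 at t ∈ {-1, 3, 4}.
The Hessian is diagonal: diag(U_ss, U_tt). Second derivatives: U_ss(-2)=-288, U_ss(2)=96, U_ss(4)=-144; U_tt(-1)=80, U_tt(3)=-16, U_tt(4)=20.
Saddle points occur where the two diagonal entries have opposite signs: (-2, -1), (-2, 4), (2, 3), (4, -1), (4, 4). Count: 5.

5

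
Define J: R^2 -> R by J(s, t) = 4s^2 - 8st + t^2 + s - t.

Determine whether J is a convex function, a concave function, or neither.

J is quadratic, so its Hessian is the constant matrix H = [[8, -8], [-8, 2]].
det(H) = -48, tr(H) = 10.
det(H) < 0, so H is indefinite: neither convex nor concave.

neither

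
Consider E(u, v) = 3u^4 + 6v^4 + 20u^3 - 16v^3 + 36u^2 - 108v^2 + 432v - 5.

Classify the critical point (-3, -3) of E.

local minimum

The mixed partial ∂²E/∂u∂v is 0, so the Hessian at any point is diag(E_uu, E_vv) = diag(12(3u^2 + 10u + 6), 24(3v^2 - 4v - 9)).
At (-3, -3): H = diag(36, 720).
Both eigenvalues are positive, so H is positive definite: a local minimum.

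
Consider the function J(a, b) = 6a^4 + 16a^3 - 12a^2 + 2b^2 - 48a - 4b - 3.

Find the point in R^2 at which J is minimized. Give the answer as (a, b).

J(a,b) separates as P(a) + Q(b) − 3, so its minimum is min P + min Q − 3.
P'(a) = 24(a - 1)(a + 1)(a + 2) vanishes at a ∈ {-2, -1, 1}; Q'(b) = 4b - 4 vanishes at b ∈ {1}.
Local minima of P (where P''>0): P(-2)=16, P(1)=-38. Local minima of Q: Q(1)=-2.
So the global minimum of J is P(1) + Q(1) − 3 = -38 − 2 − 3 = -43, attained at (1, 1).

(1, 1)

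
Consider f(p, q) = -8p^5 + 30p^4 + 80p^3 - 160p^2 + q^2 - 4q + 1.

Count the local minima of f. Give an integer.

2

f separates as a function of p plus a function of q, so ∇f=0 decouples.
∂f/∂p = -40p(p - 4)(p - 1)(p + 2) = 0 at p ∈ {-2, 0, 1, 4}; ∂f/∂q = 2(q - 2) = 0 at q ∈ {2}.
The Hessian is diagonal: diag(f_pp, f_qq). Second derivatives: f_pp(-2)=1440, f_pp(0)=-320, f_pp(1)=360, f_pp(4)=-2880; f_qq(2)=2.
Local minima occur where both diagonal entries positive: (-2, 2), (1, 2). Count: 2.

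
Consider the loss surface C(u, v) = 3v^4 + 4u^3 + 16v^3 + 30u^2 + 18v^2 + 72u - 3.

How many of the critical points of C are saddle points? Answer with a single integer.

C separates as a function of u plus a function of v, so ∇C=0 decouples.
∂C/∂u = 12(u + 2)(u + 3) = 0 at u ∈ {-3, -2}; ∂C/∂v = 12v(v + 1)(v + 3) = 0 at v ∈ {-3, -1, 0}.
The Hessian is diagonal: diag(C_uu, C_vv). Second derivatives: C_uu(-3)=-12, C_uu(-2)=12; C_vv(-3)=72, C_vv(-1)=-24, C_vv(0)=36.
Saddle points occur where the two diagonal entries have opposite signs: (-3, -3), (-3, 0), (-2, -1). Count: 3.

3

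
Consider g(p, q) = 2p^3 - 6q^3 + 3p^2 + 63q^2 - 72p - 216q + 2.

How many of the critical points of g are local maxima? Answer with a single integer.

g separates as a function of p plus a function of q, so ∇g=0 decouples.
∂g/∂p = 6(p - 3)(p + 4) = 0 at p ∈ {-4, 3}; ∂g/∂q = -18(q - 4)(q - 3) = 0 at q ∈ {3, 4}.
The Hessian is diagonal: diag(g_pp, g_qq). Second derivatives: g_pp(-4)=-42, g_pp(3)=42; g_qq(3)=18, g_qq(4)=-18.
Local maxima occur where both diagonal entries negative: (-4, 4). Count: 1.

1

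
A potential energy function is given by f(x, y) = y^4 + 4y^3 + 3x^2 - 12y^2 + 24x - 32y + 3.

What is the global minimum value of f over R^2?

f(x,y) separates as P(x) + Q(y) + 3, so its minimum is min P + min Q + 3.
P'(x) = 6x + 24 vanishes at x ∈ {-4}; Q'(y) = 4(y - 2)(y + 1)(y + 4) vanishes at y ∈ {-4, -1, 2}.
Local minima of P (where P''>0): P(-4)=-48. Local minima of Q: Q(-4)=-64, Q(2)=-64.
So the global minimum of f is P(-4) + Q(-4) + 3 = -48 − 64 + 3 = -109, attained at (-4, -4).

-109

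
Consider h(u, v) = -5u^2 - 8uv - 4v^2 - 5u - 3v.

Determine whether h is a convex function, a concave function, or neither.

h is quadratic, so its Hessian is the constant matrix H = [[-10, -8], [-8, -8]].
det(H) = 16, tr(H) = -18.
det(H) > 0 and tr(H) < 0, so H is negative definite everywhere: concave.

concave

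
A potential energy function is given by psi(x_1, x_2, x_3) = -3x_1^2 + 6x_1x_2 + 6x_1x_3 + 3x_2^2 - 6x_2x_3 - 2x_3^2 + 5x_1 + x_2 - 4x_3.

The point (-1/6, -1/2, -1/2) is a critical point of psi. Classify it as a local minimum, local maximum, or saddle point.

The Hessian is constant: H = [[-6, 6, 6], [6, 6, -6], [6, -6, -4]].
Leading principal minors: Δ₁ = -6, Δ₂ = -72, Δ₃ = -144.
The minors fit neither the all-positive nor the alternating-sign pattern, so H is indefinite: a saddle point.

saddle point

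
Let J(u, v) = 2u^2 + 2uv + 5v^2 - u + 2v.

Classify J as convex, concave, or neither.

J is quadratic, so its Hessian is the constant matrix H = [[4, 2], [2, 10]].
det(H) = 36, tr(H) = 14.
det(H) > 0 and tr(H) > 0, so H is positive definite everywhere: convex.

convex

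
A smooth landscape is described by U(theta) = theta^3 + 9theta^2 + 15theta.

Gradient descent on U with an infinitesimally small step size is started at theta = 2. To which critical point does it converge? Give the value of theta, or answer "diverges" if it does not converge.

-1

U'(theta) = 3(theta + 1)(theta + 5), so U'(2) = 63.
Gradient descent moves in the -U' direction, i.e. theta is decreasing.
The nearest critical point in that direction is theta = -1, where U'' = 12 > 0 (a local minimum). The iterate converges there.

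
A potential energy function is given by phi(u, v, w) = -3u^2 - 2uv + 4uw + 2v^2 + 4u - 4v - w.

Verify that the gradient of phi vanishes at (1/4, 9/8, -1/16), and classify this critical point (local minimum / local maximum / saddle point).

saddle point

∇phi = (-6u - 2v + 4w + 4, -2u + 4v - 4, 4u - 1); substituting (1/4, 9/8, -1/16) gives ∇phi = (0, 0, 0), so (1/4, 9/8, -1/16) is indeed a critical point.
The Hessian is constant: H = [[-6, -2, 4], [-2, 4, 0], [4, 0, 0]].
Leading principal minors: Δ₁ = -6, Δ₂ = -28, Δ₃ = -64.
The minors fit neither the all-positive nor the alternating-sign pattern, so H is indefinite: a saddle point.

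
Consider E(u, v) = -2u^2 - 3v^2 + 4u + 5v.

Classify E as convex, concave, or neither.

concave

E is quadratic, so its Hessian is the constant matrix H = [[-4, 0], [0, -6]].
det(H) = 24, tr(H) = -10.
det(H) > 0 and tr(H) < 0, so H is negative definite everywhere: concave.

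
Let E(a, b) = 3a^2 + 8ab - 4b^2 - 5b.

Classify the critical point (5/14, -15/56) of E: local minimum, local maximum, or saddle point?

saddle point

The Hessian of E is constant: H = [[6, 8], [8, -8]].
det(H) = 6·(-8) − 8² = -112.
Since det(H) < 0, H is indefinite and the critical point is a saddle point.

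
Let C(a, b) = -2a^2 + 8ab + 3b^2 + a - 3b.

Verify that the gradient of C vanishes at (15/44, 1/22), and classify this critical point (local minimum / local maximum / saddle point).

∇C = (-4a + 8b + 1, 8a + 6b - 3); substituting (15/44, 1/22) gives ∇C = (0, 0), so (15/44, 1/22) is indeed a critical point.
The Hessian of C is constant: H = [[-4, 8], [8, 6]].
det(H) = (-4)·6 − 8² = -88.
Since det(H) < 0, H is indefinite and the critical point is a saddle point.

saddle point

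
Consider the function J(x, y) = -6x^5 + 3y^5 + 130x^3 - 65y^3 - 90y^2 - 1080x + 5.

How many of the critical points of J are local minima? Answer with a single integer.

J separates as a function of x plus a function of y, so ∇J=0 decouples.
∂J/∂x = -30(x - 3)(x - 2)(x + 2)(x + 3) = 0 at x ∈ {-3, -2, 2, 3}; ∂J/∂y = 15y(y - 4)(y + 1)(y + 3) = 0 at y ∈ {-3, -1, 0, 4}.
The Hessian is diagonal: diag(J_xx, J_yy). Second derivatives: J_xx(-3)=900, J_xx(-2)=-600, J_xx(2)=600, J_xx(3)=-900; J_yy(-3)=-630, J_yy(-1)=150, J_yy(0)=-180, J_yy(4)=2100.
Local minima occur where both diagonal entries positive: (-3, -1), (-3, 4), (2, -1), (2, 4). Count: 4.

4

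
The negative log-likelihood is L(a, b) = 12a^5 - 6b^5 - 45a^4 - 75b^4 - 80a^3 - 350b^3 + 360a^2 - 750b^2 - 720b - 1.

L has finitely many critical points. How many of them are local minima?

4

L separates as a function of a plus a function of b, so ∇L=0 decouples.
∂L/∂a = 60a(a - 3)(a - 2)(a + 2) = 0 at a ∈ {-2, 0, 2, 3}; ∂L/∂b = -30(b + 1)(b + 2)(b + 3)(b + 4) = 0 at b ∈ {-4, -3, -2, -1}.
The Hessian is diagonal: diag(L_aa, L_bb). Second derivatives: L_aa(-2)=-2400, L_aa(0)=720, L_aa(2)=-480, L_aa(3)=900; L_bb(-4)=180, L_bb(-3)=-60, L_bb(-2)=60, L_bb(-1)=-180.
Local minima occur where both diagonal entries positive: (0, -4), (0, -2), (3, -4), (3, -2). Count: 4.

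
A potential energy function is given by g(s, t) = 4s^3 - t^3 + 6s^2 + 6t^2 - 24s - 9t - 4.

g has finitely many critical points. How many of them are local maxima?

g separates as a function of s plus a function of t, so ∇g=0 decouples.
∂g/∂s = 12(s - 1)(s + 2) = 0 at s ∈ {-2, 1}; ∂g/∂t = -3(t - 3)(t - 1) = 0 at t ∈ {1, 3}.
The Hessian is diagonal: diag(g_ss, g_tt). Second derivatives: g_ss(-2)=-36, g_ss(1)=36; g_tt(1)=6, g_tt(3)=-6.
Local maxima occur where both diagonal entries negative: (-2, 3). Count: 1.

1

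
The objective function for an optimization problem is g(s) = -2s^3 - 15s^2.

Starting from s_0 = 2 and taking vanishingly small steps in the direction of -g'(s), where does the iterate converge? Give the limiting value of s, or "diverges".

diverges

g'(s) = -6s(s + 5), so g'(2) = -84.
Gradient descent moves in the -g' direction, i.e. s is increasing.
There is no critical point above s=2, and g' keeps the same sign, so the iterate runs off to +∞.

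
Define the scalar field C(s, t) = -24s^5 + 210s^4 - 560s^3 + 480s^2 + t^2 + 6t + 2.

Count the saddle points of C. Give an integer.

C separates as a function of s plus a function of t, so ∇C=0 decouples.
∂C/∂s = -120s(s - 4)(s - 2)(s - 1) = 0 at s ∈ {0, 1, 2, 4}; ∂C/∂t = 2(t + 3) = 0 at t ∈ {-3}.
The Hessian is diagonal: diag(C_ss, C_tt). Second derivatives: C_ss(0)=960, C_ss(1)=-360, C_ss(2)=480, C_ss(4)=-2880; C_tt(-3)=2.
Saddle points occur where the two diagonal entries have opposite signs: (1, -3), (4, -3). Count: 2.

2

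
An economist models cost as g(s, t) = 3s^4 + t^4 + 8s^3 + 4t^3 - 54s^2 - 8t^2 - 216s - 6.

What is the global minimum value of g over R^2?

g(s,t) separates as P(s) + Q(t) − 6, so its minimum is min P + min Q − 6.
P'(s) = 12(s - 3)(s + 2)(s + 3) vanishes at s ∈ {-3, -2, 3}; Q'(t) = 4t(t - 1)(t + 4) vanishes at t ∈ {-4, 0, 1}.
Local minima of P (where P''>0): P(-3)=189, P(3)=-675. Local minima of Q: Q(-4)=-128, Q(1)=-3.
So the global minimum of g is P(3) + Q(-4) − 6 = -675 − 128 − 6 = -809, attained at (3, -4).

-809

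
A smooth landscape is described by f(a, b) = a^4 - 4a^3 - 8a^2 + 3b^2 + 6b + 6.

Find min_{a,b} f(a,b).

-125

f(a,b) separates as P(a) + Q(b) + 6, so its minimum is min P + min Q + 6.
P'(a) = 4a(a - 4)(a + 1) vanishes at a ∈ {-1, 0, 4}; Q'(b) = 6b + 6 vanishes at b ∈ {-1}.
Local minima of P (where P''>0): P(-1)=-3, P(4)=-128. Local minima of Q: Q(-1)=-3.
So the global minimum of f is P(4) + Q(-1) + 6 = -128 − 3 + 6 = -125, attained at (4, -1).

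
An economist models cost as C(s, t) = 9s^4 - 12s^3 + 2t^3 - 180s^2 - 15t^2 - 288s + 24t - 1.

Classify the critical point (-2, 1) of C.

The mixed partial ∂²C/∂s∂t is 0, so the Hessian at any point is diag(C_ss, C_tt) = diag(36(3s^2 - 2s - 10), 6(2t - 5)).
At (-2, 1): H = diag(216, -18).
The eigenvalues have opposite signs, so H is indefinite: a saddle point.

saddle point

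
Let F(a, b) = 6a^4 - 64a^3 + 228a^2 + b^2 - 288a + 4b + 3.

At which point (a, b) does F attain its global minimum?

(1, -2)

F(a,b) separates as P(a) + Q(b) + 3, so its minimum is min P + min Q + 3.
P'(a) = 24(a - 4)(a - 3)(a - 1) vanishes at a ∈ {1, 3, 4}; Q'(b) = 2b + 4 vanishes at b ∈ {-2}.
Local minima of P (where P''>0): P(1)=-118, P(4)=-64. Local minima of Q: Q(-2)=-4.
So the global minimum of F is P(1) + Q(-2) + 3 = -118 − 4 + 3 = -119, attained at (1, -2).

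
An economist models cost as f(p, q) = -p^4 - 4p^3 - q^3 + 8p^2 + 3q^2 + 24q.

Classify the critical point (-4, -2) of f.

The mixed partial ∂²f/∂p∂q is 0, so the Hessian at any point is diag(f_pp, f_qq) = diag(4(-3p^2 - 6p + 4), 6(-q + 1)).
At (-4, -2): H = diag(-80, 18).
The eigenvalues have opposite signs, so H is indefinite: a saddle point.

saddle point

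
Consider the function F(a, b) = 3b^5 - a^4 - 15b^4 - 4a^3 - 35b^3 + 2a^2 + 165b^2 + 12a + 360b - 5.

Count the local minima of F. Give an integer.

F separates as a function of a plus a function of b, so ∇F=0 decouples.
∂F/∂a = -4(a - 1)(a + 1)(a + 3) = 0 at a ∈ {-3, -1, 1}; ∂F/∂b = 15(b - 4)(b - 3)(b + 1)(b + 2) = 0 at b ∈ {-2, -1, 3, 4}.
The Hessian is diagonal: diag(F_aa, F_bb). Second derivatives: F_aa(-3)=-32, F_aa(-1)=16, F_aa(1)=-32; F_bb(-2)=-450, F_bb(-1)=300, F_bb(3)=-300, F_bb(4)=450.
Local minima occur where both diagonal entries positive: (-1, -1), (-1, 4). Count: 2.

2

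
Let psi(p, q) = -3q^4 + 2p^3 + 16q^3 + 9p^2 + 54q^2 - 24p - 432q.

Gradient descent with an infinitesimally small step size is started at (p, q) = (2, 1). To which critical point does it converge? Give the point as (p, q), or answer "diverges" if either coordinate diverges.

(1, 3)

psi is separable, so gradient descent decouples: p follows -∂psi/∂p, q follows -∂psi/∂q.
∂psi/∂p = 6(p - 1)(p + 4); at p=2 this is 36, so p decreases.
∂psi/∂q = -12(q - 4)(q - 3)(q + 3); at q=1 this is -288, so q increases.
p converges to its nearest critical value 1 (a local min of the p-part); q converges to 3. The iterate converges to (1, 3).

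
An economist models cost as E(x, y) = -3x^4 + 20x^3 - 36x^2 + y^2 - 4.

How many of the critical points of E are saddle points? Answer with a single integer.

2

E separates as a function of x plus a function of y, so ∇E=0 decouples.
∂E/∂x = -12x(x - 3)(x - 2) = 0 at x ∈ {0, 2, 3}; ∂E/∂y = 2y = 0 at y ∈ {0}.
The Hessian is diagonal: diag(E_xx, E_yy). Second derivatives: E_xx(0)=-72, E_xx(2)=24, E_xx(3)=-36; E_yy(0)=2.
Saddle points occur where the two diagonal entries have opposite signs: (0, 0), (3, 0). Count: 2.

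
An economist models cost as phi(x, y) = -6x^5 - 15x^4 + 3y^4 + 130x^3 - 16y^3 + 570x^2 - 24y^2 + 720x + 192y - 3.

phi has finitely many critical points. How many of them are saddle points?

phi separates as a function of x plus a function of y, so ∇phi=0 decouples.
∂phi/∂x = -30(x - 4)(x + 1)(x + 2)(x + 3) = 0 at x ∈ {-3, -2, -1, 4}; ∂phi/∂y = 12(y - 4)(y - 2)(y + 2) = 0 at y ∈ {-2, 2, 4}.
The Hessian is diagonal: diag(phi_xx, phi_yy). Second derivatives: phi_xx(-3)=420, phi_xx(-2)=-180, phi_xx(-1)=300, phi_xx(4)=-6300; phi_yy(-2)=288, phi_yy(2)=-96, phi_yy(4)=144.
Saddle points occur where the two diagonal entries have opposite signs: (-3, 2), (-2, -2), (-2, 4), (-1, 2), (4, -2), (4, 4). Count: 6.

6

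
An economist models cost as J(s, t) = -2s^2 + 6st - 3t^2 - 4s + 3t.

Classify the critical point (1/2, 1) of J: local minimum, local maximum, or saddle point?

saddle point

The Hessian of J is constant: H = [[-4, 6], [6, -6]].
det(H) = (-4)·(-6) − 6² = -12.
Since det(H) < 0, H is indefinite and the critical point is a saddle point.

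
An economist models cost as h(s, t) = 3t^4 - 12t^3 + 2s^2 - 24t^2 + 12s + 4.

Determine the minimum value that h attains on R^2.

-398

h(s,t) separates as P(s) + Q(t) + 4, so its minimum is min P + min Q + 4.
P'(s) = 4s + 12 vanishes at s ∈ {-3}; Q'(t) = 12t(t - 4)(t + 1) vanishes at t ∈ {-1, 0, 4}.
Local minima of P (where P''>0): P(-3)=-18. Local minima of Q: Q(-1)=-9, Q(4)=-384.
So the global minimum of h is P(-3) + Q(4) + 4 = -18 − 384 + 4 = -398, attained at (-3, 4).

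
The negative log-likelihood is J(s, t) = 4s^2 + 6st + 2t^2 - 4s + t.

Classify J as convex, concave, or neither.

neither

J is quadratic, so its Hessian is the constant matrix H = [[8, 6], [6, 4]].
det(H) = -4, tr(H) = 12.
det(H) < 0, so H is indefinite: neither convex nor concave.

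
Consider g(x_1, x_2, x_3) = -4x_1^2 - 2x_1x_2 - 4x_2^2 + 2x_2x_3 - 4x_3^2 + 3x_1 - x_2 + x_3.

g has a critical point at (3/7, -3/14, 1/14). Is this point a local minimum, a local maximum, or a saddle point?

The Hessian is constant: H = [[-8, -2, 0], [-2, -8, 2], [0, 2, -8]].
Leading principal minors: Δ₁ = -8, Δ₂ = 60, Δ₃ = -448.
The minors alternate sign starting negative (−, +, −), so H is negative definite: a local maximum.

local maximum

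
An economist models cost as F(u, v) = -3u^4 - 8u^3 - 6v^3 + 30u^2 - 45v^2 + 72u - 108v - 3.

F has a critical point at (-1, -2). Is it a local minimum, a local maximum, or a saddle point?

The mixed partial ∂²F/∂u∂v is 0, so the Hessian at any point is diag(F_uu, F_vv) = diag(12(-3u^2 - 4u + 5), -18(2v + 5)).
At (-1, -2): H = diag(72, -18).
The eigenvalues have opposite signs, so H is indefinite: a saddle point.

saddle point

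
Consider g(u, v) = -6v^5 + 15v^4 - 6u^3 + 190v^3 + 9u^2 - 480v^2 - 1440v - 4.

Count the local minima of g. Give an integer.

g separates as a function of u plus a function of v, so ∇g=0 decouples.
∂g/∂u = -18u(u - 1) = 0 at u ∈ {0, 1}; ∂g/∂v = -30(v - 4)(v - 3)(v + 1)(v + 4) = 0 at v ∈ {-4, -1, 3, 4}.
The Hessian is diagonal: diag(g_uu, g_vv). Second derivatives: g_uu(0)=18, g_uu(1)=-18; g_vv(-4)=5040, g_vv(-1)=-1800, g_vv(3)=840, g_vv(4)=-1200.
Local minima occur where both diagonal entries positive: (0, -4), (0, 3). Count: 2.

2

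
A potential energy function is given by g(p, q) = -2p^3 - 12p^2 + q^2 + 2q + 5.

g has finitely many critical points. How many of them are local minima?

1

g separates as a function of p plus a function of q, so ∇g=0 decouples.
∂g/∂p = -6p(p + 4) = 0 at p ∈ {-4, 0}; ∂g/∂q = 2(q + 1) = 0 at q ∈ {-1}.
The Hessian is diagonal: diag(g_pp, g_qq). Second derivatives: g_pp(-4)=24, g_pp(0)=-24; g_qq(-1)=2.
Local minima occur where both diagonal entries positive: (-4, -1). Count: 1.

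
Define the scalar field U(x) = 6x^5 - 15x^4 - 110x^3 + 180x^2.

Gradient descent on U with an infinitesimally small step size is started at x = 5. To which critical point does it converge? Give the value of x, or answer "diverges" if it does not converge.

4

U'(x) = 30x(x - 4)(x - 1)(x + 3), so U'(5) = 4800.
Gradient descent moves in the -U' direction, i.e. x is decreasing.
The nearest critical point in that direction is x = 4, where U'' = 2520 > 0 (a local minimum). The iterate converges there.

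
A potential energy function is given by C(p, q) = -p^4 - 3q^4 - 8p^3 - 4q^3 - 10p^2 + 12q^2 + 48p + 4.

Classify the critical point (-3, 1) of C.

saddle point

The mixed partial ∂²C/∂p∂q is 0, so the Hessian at any point is diag(C_pp, C_qq) = diag(-4(3p^2 + 12p + 5), 12(-3q^2 - 2q + 2)).
At (-3, 1): H = diag(16, -36).
The eigenvalues have opposite signs, so H is indefinite: a saddle point.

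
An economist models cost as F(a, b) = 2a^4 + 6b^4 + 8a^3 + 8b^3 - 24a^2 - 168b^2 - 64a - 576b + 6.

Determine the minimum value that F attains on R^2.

F(a,b) separates as P(a) + Q(b) + 6, so its minimum is min P + min Q + 6.
P'(a) = 8(a - 2)(a + 1)(a + 4) vanishes at a ∈ {-4, -1, 2}; Q'(b) = 24(b - 4)(b + 2)(b + 3) vanishes at b ∈ {-3, -2, 4}.
Local minima of P (where P''>0): P(-4)=-128, P(2)=-128. Local minima of Q: Q(-3)=486, Q(4)=-2944.
So the global minimum of F is P(-4) + Q(4) + 6 = -128 − 2944 + 6 = -3066, attained at (-4, 4).

-3066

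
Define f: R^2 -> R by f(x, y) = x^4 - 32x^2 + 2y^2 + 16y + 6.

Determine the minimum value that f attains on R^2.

f(x,y) separates as P(x) + Q(y) + 6, so its minimum is min P + min Q + 6.
P'(x) = 4x(x - 4)(x + 4) vanishes at x ∈ {-4, 0, 4}; Q'(y) = 4y + 16 vanishes at y ∈ {-4}.
Local minima of P (where P''>0): P(-4)=-256, P(4)=-256. Local minima of Q: Q(-4)=-32.
So the global minimum of f is P(-4) + Q(-4) + 6 = -256 − 32 + 6 = -282, attained at (-4, -4).

-282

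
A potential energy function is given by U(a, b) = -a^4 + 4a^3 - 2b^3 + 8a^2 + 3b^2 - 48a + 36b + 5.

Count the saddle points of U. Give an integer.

3

U separates as a function of a plus a function of b, so ∇U=0 decouples.
∂U/∂a = -4(a - 3)(a - 2)(a + 2) = 0 at a ∈ {-2, 2, 3}; ∂U/∂b = -6(b - 3)(b + 2) = 0 at b ∈ {-2, 3}.
The Hessian is diagonal: diag(U_aa, U_bb). Second derivatives: U_aa(-2)=-80, U_aa(2)=16, U_aa(3)=-20; U_bb(-2)=30, U_bb(3)=-30.
Saddle points occur where the two diagonal entries have opposite signs: (-2, -2), (2, 3), (3, -2). Count: 3.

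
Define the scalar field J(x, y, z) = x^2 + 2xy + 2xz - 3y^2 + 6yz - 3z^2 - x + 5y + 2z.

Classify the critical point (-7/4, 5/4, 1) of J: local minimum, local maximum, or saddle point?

The Hessian is constant: H = [[2, 2, 2], [2, -6, 6], [2, 6, -6]].
Leading principal minors: Δ₁ = 2, Δ₂ = -16, Δ₃ = 96.
The minors fit neither the all-positive nor the alternating-sign pattern, so H is indefinite: a saddle point.

saddle point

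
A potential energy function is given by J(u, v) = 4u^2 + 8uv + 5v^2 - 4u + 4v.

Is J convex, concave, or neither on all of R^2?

J is quadratic, so its Hessian is the constant matrix H = [[8, 8], [8, 10]].
det(H) = 16, tr(H) = 18.
det(H) > 0 and tr(H) > 0, so H is positive definite everywhere: convex.

convex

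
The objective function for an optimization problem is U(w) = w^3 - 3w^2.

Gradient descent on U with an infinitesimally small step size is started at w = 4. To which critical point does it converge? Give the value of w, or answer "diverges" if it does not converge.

U'(w) = 3w(w - 2), so U'(4) = 24.
Gradient descent moves in the -U' direction, i.e. w is decreasing.
The nearest critical point in that direction is w = 2, where U'' = 6 > 0 (a local minimum). The iterate converges there.

2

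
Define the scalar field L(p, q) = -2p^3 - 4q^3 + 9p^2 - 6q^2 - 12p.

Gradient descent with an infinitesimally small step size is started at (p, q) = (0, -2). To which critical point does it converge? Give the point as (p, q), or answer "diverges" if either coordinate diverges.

L is separable, so gradient descent decouples: p follows -∂L/∂p, q follows -∂L/∂q.
∂L/∂p = -6(p - 2)(p - 1); at p=0 this is -12, so p increases.
∂L/∂q = -12q(q + 1); at q=-2 this is -24, so q increases.
p converges to its nearest critical value 1 (a local min of the p-part); q converges to -1. The iterate converges to (1, -1).

(1, -1)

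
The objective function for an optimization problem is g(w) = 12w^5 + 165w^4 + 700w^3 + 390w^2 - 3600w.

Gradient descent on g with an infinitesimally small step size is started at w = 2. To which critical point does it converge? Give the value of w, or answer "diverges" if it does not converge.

g'(w) = 60(w - 1)(w + 3)(w + 4)(w + 5), so g'(2) = 12600.
Gradient descent moves in the -g' direction, i.e. w is decreasing.
The nearest critical point in that direction is w = 1, where g'' = 7200 > 0 (a local minimum). The iterate converges there.

1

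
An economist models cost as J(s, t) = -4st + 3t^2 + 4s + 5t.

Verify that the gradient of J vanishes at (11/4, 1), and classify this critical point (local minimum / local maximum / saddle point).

∇J = (-4t + 4, -4s + 6t + 5); substituting (11/4, 1) gives ∇J = (0, 0), so (11/4, 1) is indeed a critical point.
The Hessian of J is constant: H = [[0, -4], [-4, 6]].
det(H) = 0·6 − (-4)² = -16.
Since det(H) < 0, H is indefinite and the critical point is a saddle point.

saddle point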